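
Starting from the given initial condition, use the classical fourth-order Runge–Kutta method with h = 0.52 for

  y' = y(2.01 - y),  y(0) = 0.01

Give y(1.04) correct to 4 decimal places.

0.0775

RK4: k1 = f(t_n, y_n); k2 = f(t_n + h/2, y_n + (h/2)·k1); k3 = f(t_n + h/2, y_n + (h/2)·k2); k4 = f(t_n + h, y_n + h·k3); y_{n+1} = y_n + (h/6)·(k1 + 2k2 + 2k3 + k4).
t=0.000000, y=0.010000:
  k1 = f(0.000000, 0.010000) = 0.020000
  k2 = f(0.260000, 0.015200) = 0.030321
  k3 = f(0.260000, 0.017883) = 0.035626
  k4 = f(0.520000, 0.028525) = 0.056523
  y ← 0.010000 + (0.52/6)·(k1 + 2k2 + 2k3 + k4) = 0.028063
t=0.520000, y=0.028063:
  k1 = f(0.520000, 0.028063) = 0.055619
  k2 = f(0.780000, 0.042524) = 0.083664
  k3 = f(0.780000, 0.049815) = 0.097647
  k4 = f(1.040000, 0.078839) = 0.152252
  y ← 0.028063 + (0.52/6)·(k1 + 2k2 + 2k3 + k4) = 0.077505
y(1.04) ≈ 0.0775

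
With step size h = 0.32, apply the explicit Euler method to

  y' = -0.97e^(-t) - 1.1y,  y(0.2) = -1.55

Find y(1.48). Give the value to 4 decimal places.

Euler: y_{n+1} = y_n + h·f(t_n, y_n).
t=0.200000, y=-1.550000: f=0.910831 → y ← -1.550000 + 0.32·0.910831 = -1.258534
t=0.520000, y=-1.258534: f=0.807702 → y ← -1.258534 + 0.32·0.807702 = -1.000069
t=0.840000, y=-1.000069: f=0.681317 → y ← -1.000069 + 0.32·0.681317 = -0.782048
t=1.160000, y=-0.782048: f=0.556171 → y ← -0.782048 + 0.32·0.556171 = -0.604073
y(1.48) ≈ -0.6041

-0.6041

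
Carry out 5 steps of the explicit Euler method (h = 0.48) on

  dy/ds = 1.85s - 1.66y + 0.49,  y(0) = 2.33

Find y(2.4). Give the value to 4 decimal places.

2.2995

Euler: y_{n+1} = y_n + h·f(s_n, y_n).
s=0.000000, y=2.330000: f=-3.377800 → y ← 2.330000 + 0.48·(-3.377800) = 0.708656
s=0.480000, y=0.708656: f=0.201631 → y ← 0.708656 + 0.48·0.201631 = 0.805439
s=0.960000, y=0.805439: f=0.928971 → y ← 0.805439 + 0.48·0.928971 = 1.251345
s=1.440000, y=1.251345: f=1.076767 → y ← 1.251345 + 0.48·1.076767 = 1.768193
s=1.920000, y=1.768193: f=1.106799 → y ← 1.768193 + 0.48·1.106799 = 2.299457
y(2.4) ≈ 2.2995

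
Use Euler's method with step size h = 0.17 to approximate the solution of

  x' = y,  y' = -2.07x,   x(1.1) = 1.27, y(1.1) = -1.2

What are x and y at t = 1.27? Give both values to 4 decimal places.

Euler on (x,y): x_{n+1} = x_n + h·x', y_{n+1} = y_n + h·y'.
1.100000: (1.270000, -1.200000); f=(-1.200000, -2.628900) → (1.066000, -1.646913)
(x(1.27), y(1.27)) ≈ (1.0660, -1.6469)

1.0660, -1.6469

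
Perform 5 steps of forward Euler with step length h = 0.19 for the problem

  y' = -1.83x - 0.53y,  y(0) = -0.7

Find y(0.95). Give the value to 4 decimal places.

Euler: y_{n+1} = y_n + h·f(x_n, y_n).
x=0.000000, y=-0.700000: f=0.371000 → y ← -0.700000 + 0.19·0.371000 = -0.629510
x=0.190000, y=-0.629510: f=-0.014060 → y ← -0.629510 + 0.19·(-0.014060) = -0.632181
x=0.380000, y=-0.632181: f=-0.360344 → y ← -0.632181 + 0.19·(-0.360344) = -0.700647
x=0.570000, y=-0.700647: f=-0.671757 → y ← -0.700647 + 0.19·(-0.671757) = -0.828281
x=0.760000, y=-0.828281: f=-0.951811 → y ← -0.828281 + 0.19·(-0.951811) = -1.009125
y(0.95) ≈ -1.0091

-1.0091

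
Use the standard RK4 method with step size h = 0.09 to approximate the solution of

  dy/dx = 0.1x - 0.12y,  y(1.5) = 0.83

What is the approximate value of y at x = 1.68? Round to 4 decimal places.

RK4: k1 = f(x_n, y_n); k2 = f(x_n + h/2, y_n + (h/2)·k1); k3 = f(x_n + h/2, y_n + (h/2)·k2); k4 = f(x_n + h, y_n + h·k3); y_{n+1} = y_n + (h/6)·(k1 + 2k2 + 2k3 + k4).
x=1.500000, y=0.830000:
  k1 = f(1.500000, 0.830000) = 0.050400
  k2 = f(1.545000, 0.832268) = 0.054628
  k3 = f(1.545000, 0.832458) = 0.054605
  k4 = f(1.590000, 0.834914) = 0.058810
  y ← 0.830000 + (0.09/6)·(k1 + 2k2 + 2k3 + k4) = 0.834915
x=1.590000, y=0.834915:
  k1 = f(1.590000, 0.834915) = 0.058810
  k2 = f(1.635000, 0.837562) = 0.062993
  k3 = f(1.635000, 0.837750) = 0.062970
  k4 = f(1.680000, 0.840582) = 0.067130
  y ← 0.834915 + (0.09/6)·(k1 + 2k2 + 2k3 + k4) = 0.840583
y(1.68) ≈ 0.8406

0.8406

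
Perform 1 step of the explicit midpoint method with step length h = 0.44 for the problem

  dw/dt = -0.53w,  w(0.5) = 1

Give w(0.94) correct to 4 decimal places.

0.7940

Midpoint: k1 = f(t_n, w_n); k2 = f(t_n + h/2, w_n + (h/2)·k1); w_{n+1} = w_n + h·k2.
t=0.500000, w=1.000000:
  k1 = f(0.500000, 1.000000) = -0.530000
  k2 = f(0.720000, 0.883400) = -0.468202
  w ← 1.000000 + 0.44·(-0.468202) = 0.793991
w(0.94) ≈ 0.7940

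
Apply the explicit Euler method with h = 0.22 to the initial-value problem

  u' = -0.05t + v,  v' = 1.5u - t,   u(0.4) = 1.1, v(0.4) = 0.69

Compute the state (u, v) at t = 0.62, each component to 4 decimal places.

1.2474, 0.9650

Euler on (u,v): u_{n+1} = u_n + h·u', v_{n+1} = v_n + h·v'.
0.400000: (1.100000, 0.690000); f=(0.670000, 1.250000) → (1.247400, 0.965000)
(u(0.62), v(0.62)) ≈ (1.2474, 0.9650)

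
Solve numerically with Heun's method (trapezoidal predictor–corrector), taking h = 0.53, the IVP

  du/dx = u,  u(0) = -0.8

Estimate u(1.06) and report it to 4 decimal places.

-2.2323

Heun: k1 = f(x_n, u_n); k2 = f(x_n + h, u_n + h·k1); u_{n+1} = u_n + (h/2)·(k1 + k2).
x=0.000000, u=-0.800000:
  k1 = f(0.000000, -0.800000) = -0.800000
  k2 = f(0.530000, -1.224000) = -1.224000
  u ← -0.800000 + (0.53/2)·(-0.800000 + (-1.224000)) = -1.336360
x=0.530000, u=-1.336360:
  k1 = f(0.530000, -1.336360) = -1.336360
  k2 = f(1.060000, -2.044631) = -2.044631
  u ← -1.336360 + (0.53/2)·(-1.336360 + (-2.044631)) = -2.232323
u(1.06) ≈ -2.2323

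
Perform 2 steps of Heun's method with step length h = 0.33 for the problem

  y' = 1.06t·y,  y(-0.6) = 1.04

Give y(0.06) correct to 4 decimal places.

0.8584

Heun: k1 = f(t_n, y_n); k2 = f(t_n + h, y_n + h·k1); y_{n+1} = y_n + (h/2)·(k1 + k2).
t=-0.600000, y=1.040000:
  k1 = f(-0.600000, 1.040000) = -0.661440
  k2 = f(-0.270000, 0.821725) = -0.235178
  y ← 1.040000 + (0.33/2)·(-0.661440 + (-0.235178)) = 0.892058
t=-0.270000, y=0.892058:
  k1 = f(-0.270000, 0.892058) = -0.255307
  k2 = f(0.060000, 0.807807) = 0.051377
  y ← 0.892058 + (0.33/2)·(-0.255307 + 0.051377) = 0.858410
y(0.06) ≈ 0.8584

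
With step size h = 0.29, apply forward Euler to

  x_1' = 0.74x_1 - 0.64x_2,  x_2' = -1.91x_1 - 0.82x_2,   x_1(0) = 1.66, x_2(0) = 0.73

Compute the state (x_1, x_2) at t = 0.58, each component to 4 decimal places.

Euler on (x_1,x_2): x_1_{n+1} = x_1_n + h·x_1', x_2_{n+1} = x_2_n + h·x_2'.
0.000000: (1.660000, 0.730000); f=(0.761200, -3.769200) → (1.880748, -0.363068)
0.290000: (1.880748, -0.363068); f=(1.624117, -3.294513) → (2.351742, -1.318477)
(x_1(0.58), x_2(0.58)) ≈ (2.3517, -1.3185)

2.3517, -1.3185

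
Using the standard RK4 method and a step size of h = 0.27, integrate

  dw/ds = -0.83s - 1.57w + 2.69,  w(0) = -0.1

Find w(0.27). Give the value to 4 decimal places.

RK4: k1 = f(s_n, w_n); k2 = f(s_n + h/2, w_n + (h/2)·k1); k3 = f(s_n + h/2, w_n + (h/2)·k2); k4 = f(s_n + h, w_n + h·k3); w_{n+1} = w_n + (h/6)·(k1 + 2k2 + 2k3 + k4).
s=0.000000, w=-0.100000:
  k1 = f(0.000000, -0.100000) = 2.847000
  k2 = f(0.135000, 0.284345) = 2.131528
  k3 = f(0.135000, 0.187756) = 2.283173
  k4 = f(0.270000, 0.516457) = 1.655063
  w ← -0.100000 + (0.27/6)·(k1 + 2k2 + 2k3 + k4) = 0.499916
w(0.27) ≈ 0.4999

0.4999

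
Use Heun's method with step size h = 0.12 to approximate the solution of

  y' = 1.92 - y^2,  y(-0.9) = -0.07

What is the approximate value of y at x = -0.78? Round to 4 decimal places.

0.1586

Heun: k1 = f(x_n, y_n); k2 = f(x_n + h, y_n + h·k1); y_{n+1} = y_n + (h/2)·(k1 + k2).
x=-0.900000, y=-0.070000:
  k1 = f(-0.900000, -0.070000) = 1.915100
  k2 = f(-0.780000, 0.159812) = 1.894460
  y ← -0.070000 + (0.12/2)·(1.915100 + 1.894460) = 0.158574
y(-0.78) ≈ 0.1586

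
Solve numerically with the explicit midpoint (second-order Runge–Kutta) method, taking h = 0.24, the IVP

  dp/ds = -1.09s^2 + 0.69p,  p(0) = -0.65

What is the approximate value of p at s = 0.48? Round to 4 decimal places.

-0.9436

Midpoint: k1 = f(s_n, p_n); k2 = f(s_n + h/2, p_n + (h/2)·k1); p_{n+1} = p_n + h·k2.
s=0.000000, p=-0.650000:
  k1 = f(0.000000, -0.650000) = -0.448500
  k2 = f(0.120000, -0.703820) = -0.501332
  p ← -0.650000 + 0.24·(-0.501332) = -0.770320
s=0.240000, p=-0.770320:
  k1 = f(0.240000, -0.770320) = -0.594305
  k2 = f(0.360000, -0.841636) = -0.721993
  p ← -0.770320 + 0.24·(-0.721993) = -0.943598
p(0.48) ≈ -0.9436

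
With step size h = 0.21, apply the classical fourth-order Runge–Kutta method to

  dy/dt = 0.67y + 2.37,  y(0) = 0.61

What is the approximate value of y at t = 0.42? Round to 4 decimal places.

RK4: k1 = f(t_n, y_n); k2 = f(t_n + h/2, y_n + (h/2)·k1); k3 = f(t_n + h/2, y_n + (h/2)·k2); k4 = f(t_n + h, y_n + h·k3); y_{n+1} = y_n + (h/6)·(k1 + 2k2 + 2k3 + k4).
t=0.000000, y=0.610000:
  k1 = f(0.000000, 0.610000) = 2.778700
  k2 = f(0.105000, 0.901763) = 2.974182
  k3 = f(0.105000, 0.922289) = 2.987934
  k4 = f(0.210000, 1.237466) = 3.199102
  y ← 0.610000 + (0.21/6)·(k1 + 2k2 + 2k3 + k4) = 1.236571
t=0.210000, y=1.236571:
  k1 = f(0.210000, 1.236571) = 3.198503
  k2 = f(0.315000, 1.572414) = 3.423517
  k3 = f(0.315000, 1.596040) = 3.439347
  k4 = f(0.420000, 1.958834) = 3.682419
  y ← 1.236571 + (0.21/6)·(k1 + 2k2 + 2k3 + k4) = 1.957804
y(0.42) ≈ 1.9578

1.9578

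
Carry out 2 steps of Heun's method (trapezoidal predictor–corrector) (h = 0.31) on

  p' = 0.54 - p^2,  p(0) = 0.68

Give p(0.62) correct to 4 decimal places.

0.7114

Heun: k1 = f(t_n, p_n); k2 = f(t_n + h, p_n + h·k1); p_{n+1} = p_n + (h/2)·(k1 + k2).
t=0.000000, p=0.680000:
  k1 = f(0.000000, 0.680000) = 0.077600
  k2 = f(0.310000, 0.704056) = 0.044305
  p ← 0.680000 + (0.31/2)·(0.077600 + 0.044305) = 0.698895
t=0.310000, p=0.698895:
  k1 = f(0.310000, 0.698895) = 0.051545
  k2 = f(0.620000, 0.714874) = 0.028955
  p ← 0.698895 + (0.31/2)·(0.051545 + 0.028955) = 0.711373
p(0.62) ≈ 0.7114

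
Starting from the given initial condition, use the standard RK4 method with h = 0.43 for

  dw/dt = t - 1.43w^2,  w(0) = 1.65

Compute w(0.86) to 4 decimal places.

0.7578

RK4: k1 = f(t_n, w_n); k2 = f(t_n + h/2, w_n + (h/2)·k1); k3 = f(t_n + h/2, w_n + (h/2)·k2); k4 = f(t_n + h, w_n + h·k3); w_{n+1} = w_n + (h/6)·(k1 + 2k2 + 2k3 + k4).
t=0.000000, w=1.650000:
  k1 = f(0.000000, 1.650000) = -3.893175
  k2 = f(0.215000, 0.812967) = -0.730110
  k3 = f(0.215000, 1.493026) = -2.972653
  k4 = f(0.430000, 0.371759) = 0.232367
  w ← 1.650000 + (0.43/6)·(k1 + 2k2 + 2k3 + k4) = 0.856913
t=0.430000, w=0.856913:
  k1 = f(0.430000, 0.856913) = -0.620048
  k2 = f(0.645000, 0.723602) = -0.103749
  k3 = f(0.645000, 0.834607) = -0.351093
  k4 = f(0.860000, 0.705943) = 0.147352
  w ← 0.856913 + (0.43/6)·(k1 + 2k2 + 2k3 + k4) = 0.757842
w(0.86) ≈ 0.7578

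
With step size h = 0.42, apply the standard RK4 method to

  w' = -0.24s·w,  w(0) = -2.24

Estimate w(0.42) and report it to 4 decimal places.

RK4: k1 = f(s_n, w_n); k2 = f(s_n + h/2, w_n + (h/2)·k1); k3 = f(s_n + h/2, w_n + (h/2)·k2); k4 = f(s_n + h, w_n + h·k3); w_{n+1} = w_n + (h/6)·(k1 + 2k2 + 2k3 + k4).
s=0.000000, w=-2.240000:
  k1 = f(0.000000, -2.240000) = 0.000000
  k2 = f(0.210000, -2.240000) = 0.112896
  k3 = f(0.210000, -2.216292) = 0.111701
  k4 = f(0.420000, -2.193086) = 0.221063
  w ← -2.240000 + (0.42/6)·(k1 + 2k2 + 2k3 + k4) = -2.193082
w(0.42) ≈ -2.1931

-2.1931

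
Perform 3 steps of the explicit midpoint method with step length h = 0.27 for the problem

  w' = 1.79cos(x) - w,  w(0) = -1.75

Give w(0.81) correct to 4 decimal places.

Midpoint: k1 = f(x_n, w_n); k2 = f(x_n + h/2, w_n + (h/2)·k1); w_{n+1} = w_n + h·k2.
x=0.000000, w=-1.750000:
  k1 = f(0.000000, -1.750000) = 3.540000
  k2 = f(0.135000, -1.272100) = 3.045813
  w ← -1.750000 + 0.27·3.045813 = -0.927630
x=0.270000, w=-0.927630:
  k1 = f(0.270000, -0.927630) = 2.652780
  k2 = f(0.405000, -0.569505) = 2.214698
  w ← -0.927630 + 0.27·2.214698 = -0.329662
x=0.540000, w=-0.329662:
  k1 = f(0.540000, -0.329662) = 1.864960
  k2 = f(0.675000, -0.077892) = 1.475358
  w ← -0.329662 + 0.27·1.475358 = 0.068685
w(0.81) ≈ 0.0687

0.0687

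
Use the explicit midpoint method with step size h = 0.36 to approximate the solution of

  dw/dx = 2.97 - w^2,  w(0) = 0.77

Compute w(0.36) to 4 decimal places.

1.3226

Midpoint: k1 = f(x_n, w_n); k2 = f(x_n + h/2, w_n + (h/2)·k1); w_{n+1} = w_n + h·k2.
x=0.000000, w=0.770000:
  k1 = f(0.000000, 0.770000) = 2.377100
  k2 = f(0.180000, 1.197878) = 1.535088
  w ← 0.770000 + 0.36·1.535088 = 1.322632
w(0.36) ≈ 1.3226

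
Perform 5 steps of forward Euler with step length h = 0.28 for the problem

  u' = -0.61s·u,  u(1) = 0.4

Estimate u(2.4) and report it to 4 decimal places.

Euler: u_{n+1} = u_n + h·f(s_n, u_n).
s=1.000000, u=0.400000: f=-0.244000 → u ← 0.400000 + 0.28·(-0.244000) = 0.331680
s=1.280000, u=0.331680: f=-0.258976 → u ← 0.331680 + 0.28·(-0.258976) = 0.259167
s=1.560000, u=0.259167: f=-0.246623 → u ← 0.259167 + 0.28·(-0.246623) = 0.190112
s=1.840000, u=0.190112: f=-0.213382 → u ← 0.190112 + 0.28·(-0.213382) = 0.130365
s=2.120000, u=0.130365: f=-0.168588 → u ← 0.130365 + 0.28·(-0.168588) = 0.083161
u(2.4) ≈ 0.0832

0.0832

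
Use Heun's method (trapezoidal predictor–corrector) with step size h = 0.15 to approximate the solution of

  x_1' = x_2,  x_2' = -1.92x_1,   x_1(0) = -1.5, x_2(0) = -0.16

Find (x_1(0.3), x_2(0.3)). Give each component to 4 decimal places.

Heun on (x_1,x_2): k1 = f(t_n, state_n); k2 = f(t_n + h, state_n + h·k1); state_{n+1} = state_n + (h/2)·(k1 + k2).
0.000000: (-1.500000, -0.160000)
  k1 = (-0.160000, 2.880000)
  predictor → (-1.524000, 0.272000)
  k2 = (0.272000, 2.926080)
  → (-1.491600, 0.275456)
0.150000: (-1.491600, 0.275456)
  k1 = (0.275456, 2.863872)
  predictor → (-1.450282, 0.705037)
  k2 = (0.705037, 2.784541)
  → (-1.418063, 0.699087)
(x_1(0.3), x_2(0.3)) ≈ (-1.4181, 0.6991)

-1.4181, 0.6991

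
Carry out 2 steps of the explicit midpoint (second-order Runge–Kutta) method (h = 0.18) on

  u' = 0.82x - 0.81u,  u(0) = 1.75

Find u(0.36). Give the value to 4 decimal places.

1.3583

Midpoint: k1 = f(x_n, u_n); k2 = f(x_n + h/2, u_n + (h/2)·k1); u_{n+1} = u_n + h·k2.
x=0.000000, u=1.750000:
  k1 = f(0.000000, 1.750000) = -1.417500
  k2 = f(0.090000, 1.622425) = -1.240364
  u ← 1.750000 + 0.18·(-1.240364) = 1.526734
x=0.180000, u=1.526734:
  k1 = f(0.180000, 1.526734) = -1.089055
  k2 = f(0.270000, 1.428719) = -0.935863
  u ← 1.526734 + 0.18·(-0.935863) = 1.358279
u(0.36) ≈ 1.3583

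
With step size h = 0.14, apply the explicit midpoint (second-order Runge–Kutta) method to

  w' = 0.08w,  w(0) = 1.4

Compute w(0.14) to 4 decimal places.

Midpoint: k1 = f(t_n, w_n); k2 = f(t_n + h/2, w_n + (h/2)·k1); w_{n+1} = w_n + h·k2.
t=0.000000, w=1.400000:
  k1 = f(0.000000, 1.400000) = 0.112000
  k2 = f(0.070000, 1.407840) = 0.112627
  w ← 1.400000 + 0.14·0.112627 = 1.415768
w(0.14) ≈ 1.4158

1.4158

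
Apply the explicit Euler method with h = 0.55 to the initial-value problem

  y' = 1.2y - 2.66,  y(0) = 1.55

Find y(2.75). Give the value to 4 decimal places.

Euler: y_{n+1} = y_n + h·f(x_n, y_n).
x=0.000000, y=1.550000: f=-0.800000 → y ← 1.550000 + 0.55·(-0.800000) = 1.110000
x=0.550000, y=1.110000: f=-1.328000 → y ← 1.110000 + 0.55·(-1.328000) = 0.379600
x=1.100000, y=0.379600: f=-2.204480 → y ← 0.379600 + 0.55·(-2.204480) = -0.832864
x=1.650000, y=-0.832864: f=-3.659437 → y ← -0.832864 + 0.55·(-3.659437) = -2.845554
x=2.200000, y=-2.845554: f=-6.074665 → y ← -2.845554 + 0.55·(-6.074665) = -6.186620
y(2.75) ≈ -6.1866

-6.1866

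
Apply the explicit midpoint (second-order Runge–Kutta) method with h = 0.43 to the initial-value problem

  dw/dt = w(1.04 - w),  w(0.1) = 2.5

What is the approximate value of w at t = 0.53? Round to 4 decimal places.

Midpoint: k1 = f(t_n, w_n); k2 = f(t_n + h/2, w_n + (h/2)·k1); w_{n+1} = w_n + h·k2.
t=0.100000, w=2.500000:
  k1 = f(0.100000, 2.500000) = -3.650000
  k2 = f(0.315000, 1.715250) = -1.158223
  w ← 2.500000 + 0.43·(-1.158223) = 2.001964
w(0.53) ≈ 2.0020

2.0020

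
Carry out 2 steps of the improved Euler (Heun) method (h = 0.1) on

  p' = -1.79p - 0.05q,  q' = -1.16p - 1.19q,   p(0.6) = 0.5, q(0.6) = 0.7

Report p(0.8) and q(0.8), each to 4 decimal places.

0.3456, 0.4676

Heun on (p,q): k1 = f(t_n, state_n); k2 = f(t_n + h, state_n + h·k1); state_{n+1} = state_n + (h/2)·(k1 + k2).
0.600000: (0.500000, 0.700000)
  k1 = (-0.930000, -1.413000)
  predictor → (0.407000, 0.558700)
  k2 = (-0.756465, -1.136973)
  → (0.415677, 0.572501)
0.700000: (0.415677, 0.572501)
  k1 = (-0.772686, -1.163462)
  predictor → (0.338408, 0.456155)
  k2 = (-0.628558, -0.935378)
  → (0.345615, 0.467559)
(p(0.8), q(0.8)) ≈ (0.3456, 0.4676)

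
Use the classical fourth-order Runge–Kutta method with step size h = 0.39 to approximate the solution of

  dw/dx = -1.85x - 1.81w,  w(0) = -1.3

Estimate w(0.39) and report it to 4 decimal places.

RK4: k1 = f(x_n, w_n); k2 = f(x_n + h/2, w_n + (h/2)·k1); k3 = f(x_n + h/2, w_n + (h/2)·k2); k4 = f(x_n + h, w_n + h·k3); w_{n+1} = w_n + (h/6)·(k1 + 2k2 + 2k3 + k4).
x=0.000000, w=-1.300000:
  k1 = f(0.000000, -1.300000) = 2.353000
  k2 = f(0.195000, -0.841165) = 1.161759
  k3 = f(0.195000, -1.073457) = 1.582207
  k4 = f(0.390000, -0.682939) = 0.514620
  w ← -1.300000 + (0.39/6)·(k1 + 2k2 + 2k3 + k4) = -0.756889
w(0.39) ≈ -0.7569

-0.7569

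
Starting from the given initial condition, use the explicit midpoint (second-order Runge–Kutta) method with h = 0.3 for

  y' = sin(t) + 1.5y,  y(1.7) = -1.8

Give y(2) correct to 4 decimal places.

-2.4369

Midpoint: k1 = f(t_n, y_n); k2 = f(t_n + h/2, y_n + (h/2)·k1); y_{n+1} = y_n + h·k2.
t=1.700000, y=-1.800000:
  k1 = f(1.700000, -1.800000) = -1.708335
  k2 = f(1.850000, -2.056250) = -2.123100
  y ← -1.800000 + 0.3·(-2.123100) = -2.436930
y(2) ≈ -2.4369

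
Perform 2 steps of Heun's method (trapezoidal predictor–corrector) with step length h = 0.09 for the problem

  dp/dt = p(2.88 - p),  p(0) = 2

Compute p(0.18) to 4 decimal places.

2.2807

Heun: k1 = f(t_n, p_n); k2 = f(t_n + h, p_n + h·k1); p_{n+1} = p_n + (h/2)·(k1 + k2).
t=0.000000, p=2.000000:
  k1 = f(0.000000, 2.000000) = 1.760000
  k2 = f(0.090000, 2.158400) = 1.557501
  p ← 2.000000 + (0.09/2)·(1.760000 + 1.557501) = 2.149288
t=0.090000, p=2.149288:
  k1 = f(0.090000, 2.149288) = 1.570511
  k2 = f(0.180000, 2.290634) = 1.350023
  p ← 2.149288 + (0.09/2)·(1.570511 + 1.350023) = 2.280712
p(0.18) ≈ 2.2807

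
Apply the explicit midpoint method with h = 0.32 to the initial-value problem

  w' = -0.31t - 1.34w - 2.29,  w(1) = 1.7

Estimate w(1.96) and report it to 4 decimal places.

-0.9785

Midpoint: k1 = f(t_n, w_n); k2 = f(t_n + h/2, w_n + (h/2)·k1); w_{n+1} = w_n + h·k2.
t=1.000000, w=1.700000:
  k1 = f(1.000000, 1.700000) = -4.878000
  k2 = f(1.160000, 0.919520) = -3.881757
  w ← 1.700000 + 0.32·(-3.881757) = 0.457838
t=1.320000, w=0.457838:
  k1 = f(1.320000, 0.457838) = -3.312703
  k2 = f(1.480000, -0.072195) = -2.652059
  w ← 0.457838 + 0.32·(-2.652059) = -0.390821
t=1.640000, w=-0.390821:
  k1 = f(1.640000, -0.390821) = -2.274700
  k2 = f(1.800000, -0.754773) = -1.836604
  w ← -0.390821 + 0.32·(-1.836604) = -0.978534
w(1.96) ≈ -0.9785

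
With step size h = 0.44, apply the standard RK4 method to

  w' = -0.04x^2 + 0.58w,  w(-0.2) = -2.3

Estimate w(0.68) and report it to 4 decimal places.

-3.8365

RK4: k1 = f(x_n, w_n); k2 = f(x_n + h/2, w_n + (h/2)·k1); k3 = f(x_n + h/2, w_n + (h/2)·k2); k4 = f(x_n + h, w_n + h·k3); w_{n+1} = w_n + (h/6)·(k1 + 2k2 + 2k3 + k4).
x=-0.200000, w=-2.300000:
  k1 = f(-0.200000, -2.300000) = -1.335600
  k2 = f(0.020000, -2.593832) = -1.504439
  k3 = f(0.020000, -2.630976) = -1.525982
  k4 = f(0.240000, -2.971432) = -1.725735
  w ← -2.300000 + (0.44/6)·(k1 + 2k2 + 2k3 + k4) = -2.968960
x=0.240000, w=-2.968960:
  k1 = f(0.240000, -2.968960) = -1.724301
  k2 = f(0.460000, -3.348306) = -1.950481
  k3 = f(0.460000, -3.398066) = -1.979342
  k4 = f(0.680000, -3.839870) = -2.245621
  w ← -2.968960 + (0.44/6)·(k1 + 2k2 + 2k3 + k4) = -3.836461
w(0.68) ≈ -3.8365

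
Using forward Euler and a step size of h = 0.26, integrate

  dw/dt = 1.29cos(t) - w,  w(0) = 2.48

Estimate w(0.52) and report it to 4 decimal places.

1.9304

Euler: w_{n+1} = w_n + h·f(t_n, w_n).
t=0.000000, w=2.480000: f=-1.190000 → w ← 2.480000 + 0.26·(-1.190000) = 2.170600
t=0.260000, w=2.170600: f=-0.923957 → w ← 2.170600 + 0.26·(-0.923957) = 1.930371
w(0.52) ≈ 1.9304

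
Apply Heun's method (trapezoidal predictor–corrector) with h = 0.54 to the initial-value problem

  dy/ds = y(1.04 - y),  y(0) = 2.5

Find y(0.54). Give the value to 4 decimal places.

Heun: k1 = f(s_n, y_n); k2 = f(s_n + h, y_n + h·k1); y_{n+1} = y_n + (h/2)·(k1 + k2).
s=0.000000, y=2.500000:
  k1 = f(0.000000, 2.500000) = -3.650000
  k2 = f(0.540000, 0.529000) = 0.270319
  y ← 2.500000 + (0.54/2)·(-3.650000 + 0.270319) = 1.587486
y(0.54) ≈ 1.5875

1.5875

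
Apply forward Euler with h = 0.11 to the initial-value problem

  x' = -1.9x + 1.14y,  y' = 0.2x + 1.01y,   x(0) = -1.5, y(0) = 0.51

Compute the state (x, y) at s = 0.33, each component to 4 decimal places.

Euler on (x,y): x_{n+1} = x_n + h·x', y_{n+1} = y_n + h·y'.
0.000000: (-1.500000, 0.510000); f=(3.431400, 0.215100) → (-1.122546, 0.533661)
0.110000: (-1.122546, 0.533661); f=(2.741211, 0.314488) → (-0.821013, 0.568255)
0.220000: (-0.821013, 0.568255); f=(2.207735, 0.409735) → (-0.578162, 0.613326)
(x(0.33), y(0.33)) ≈ (-0.5782, 0.6133)

-0.5782, 0.6133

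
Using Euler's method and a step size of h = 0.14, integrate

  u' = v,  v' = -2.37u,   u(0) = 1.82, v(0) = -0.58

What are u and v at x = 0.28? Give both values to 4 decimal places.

1.5731, -1.7608

Euler on (u,v): u_{n+1} = u_n + h·u', v_{n+1} = v_n + h·v'.
0.000000: (1.820000, -0.580000); f=(-0.580000, -4.313400) → (1.738800, -1.183876)
0.140000: (1.738800, -1.183876); f=(-1.183876, -4.120956) → (1.573057, -1.760810)
(u(0.28), v(0.28)) ≈ (1.5731, -1.7608)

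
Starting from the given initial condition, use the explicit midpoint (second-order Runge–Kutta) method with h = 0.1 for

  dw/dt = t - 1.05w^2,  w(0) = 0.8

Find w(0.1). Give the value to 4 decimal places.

Midpoint: k1 = f(t_n, w_n); k2 = f(t_n + h/2, w_n + (h/2)·k1); w_{n+1} = w_n + h·k2.
t=0.000000, w=0.800000:
  k1 = f(0.000000, 0.800000) = -0.672000
  k2 = f(0.050000, 0.766400) = -0.566737
  w ← 0.800000 + 0.1·(-0.566737) = 0.743326
w(0.1) ≈ 0.7433

0.7433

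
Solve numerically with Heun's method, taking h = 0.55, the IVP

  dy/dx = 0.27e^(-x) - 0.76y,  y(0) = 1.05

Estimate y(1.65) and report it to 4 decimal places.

Heun: k1 = f(x_n, y_n); k2 = f(x_n + h, y_n + h·k1); y_{n+1} = y_n + (h/2)·(k1 + k2).
x=0.000000, y=1.050000:
  k1 = f(0.000000, 1.050000) = -0.528000
  k2 = f(0.550000, 0.759600) = -0.421520
  y ← 1.050000 + (0.55/2)·(-0.528000 + (-0.421520)) = 0.788882
x=0.550000, y=0.788882:
  k1 = f(0.550000, 0.788882) = -0.443774
  k2 = f(1.100000, 0.544806) = -0.324178
  y ← 0.788882 + (0.55/2)·(-0.443774 + (-0.324178)) = 0.577695
x=1.100000, y=0.577695:
  k1 = f(1.100000, 0.577695) = -0.349173
  k2 = f(1.650000, 0.385650) = -0.241241
  y ← 0.577695 + (0.55/2)·(-0.349173 + (-0.241241)) = 0.415332
y(1.65) ≈ 0.4153

0.4153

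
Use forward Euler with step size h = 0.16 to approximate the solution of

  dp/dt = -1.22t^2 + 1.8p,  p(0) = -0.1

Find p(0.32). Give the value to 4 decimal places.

-0.1709

Euler: p_{n+1} = p_n + h·f(t_n, p_n).
t=0.000000, p=-0.100000: f=-0.180000 → p ← -0.100000 + 0.16·(-0.180000) = -0.128800
t=0.160000, p=-0.128800: f=-0.263072 → p ← -0.128800 + 0.16·(-0.263072) = -0.170892
p(0.32) ≈ -0.1709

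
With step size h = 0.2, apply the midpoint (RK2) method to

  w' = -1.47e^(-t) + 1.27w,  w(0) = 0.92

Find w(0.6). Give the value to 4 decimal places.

Midpoint: k1 = f(t_n, w_n); k2 = f(t_n + h/2, w_n + (h/2)·k1); w_{n+1} = w_n + h·k2.
t=0.000000, w=0.920000:
  k1 = f(0.000000, 0.920000) = -0.301600
  k2 = f(0.100000, 0.889840) = -0.200014
  w ← 0.920000 + 0.2·(-0.200014) = 0.879997
t=0.200000, w=0.879997:
  k1 = f(0.200000, 0.879997) = -0.085938
  k2 = f(0.300000, 0.871403) = 0.017680
  w ← 0.879997 + 0.2·0.017680 = 0.883533
t=0.400000, w=0.883533:
  k1 = f(0.400000, 0.883533) = 0.136717
  k2 = f(0.500000, 0.897205) = 0.247850
  w ← 0.883533 + 0.2·0.247850 = 0.933103
w(0.6) ≈ 0.9331

0.9331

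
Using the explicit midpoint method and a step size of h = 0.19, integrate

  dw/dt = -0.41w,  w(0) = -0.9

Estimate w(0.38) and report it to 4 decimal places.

Midpoint: k1 = f(t_n, w_n); k2 = f(t_n + h/2, w_n + (h/2)·k1); w_{n+1} = w_n + h·k2.
t=0.000000, w=-0.900000:
  k1 = f(0.000000, -0.900000) = 0.369000
  k2 = f(0.095000, -0.864945) = 0.354627
  w ← -0.900000 + 0.19·0.354627 = -0.832621
t=0.190000, w=-0.832621:
  k1 = f(0.190000, -0.832621) = 0.341375
  k2 = f(0.285000, -0.800190) = 0.328078
  w ← -0.832621 + 0.19·0.328078 = -0.770286
w(0.38) ≈ -0.7703

-0.7703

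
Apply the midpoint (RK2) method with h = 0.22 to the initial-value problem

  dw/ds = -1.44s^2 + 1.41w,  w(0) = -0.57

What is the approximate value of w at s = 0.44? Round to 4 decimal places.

-1.0937

Midpoint: k1 = f(s_n, w_n); k2 = f(s_n + h/2, w_n + (h/2)·k1); w_{n+1} = w_n + h·k2.
s=0.000000, w=-0.570000:
  k1 = f(0.000000, -0.570000) = -0.803700
  k2 = f(0.110000, -0.658407) = -0.945778
  w ← -0.570000 + 0.22·(-0.945778) = -0.778071
s=0.220000, w=-0.778071:
  k1 = f(0.220000, -0.778071) = -1.166776
  k2 = f(0.330000, -0.906417) = -1.434863
  w ← -0.778071 + 0.22·(-1.434863) = -1.093741
w(0.44) ≈ -1.0937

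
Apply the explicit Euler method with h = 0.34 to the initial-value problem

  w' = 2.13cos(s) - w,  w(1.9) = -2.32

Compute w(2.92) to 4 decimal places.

-1.6785

Euler: w_{n+1} = w_n + h·f(s_n, w_n).
s=1.900000, w=-2.320000: f=1.631393 → w ← -2.320000 + 0.34·1.631393 = -1.765326
s=2.240000, w=-1.765326: f=0.443956 → w ← -1.765326 + 0.34·0.443956 = -1.614381
s=2.580000, w=-1.614381: f=-0.188468 → w ← -1.614381 + 0.34·(-0.188468) = -1.678460
w(2.92) ≈ -1.6785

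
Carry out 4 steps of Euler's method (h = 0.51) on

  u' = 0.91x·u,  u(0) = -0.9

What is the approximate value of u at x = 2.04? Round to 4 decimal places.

Euler: u_{n+1} = u_n + h·f(x_n, u_n).
x=0.000000, u=-0.900000: f=0.000000 → u ← -0.900000 + 0.51·0.000000 = -0.900000
x=0.510000, u=-0.900000: f=-0.417690 → u ← -0.900000 + 0.51·(-0.417690) = -1.113022
x=1.020000, u=-1.113022: f=-1.033107 → u ← -1.113022 + 0.51·(-1.033107) = -1.639906
x=1.530000, u=-1.639906: f=-2.283242 → u ← -1.639906 + 0.51·(-2.283242) = -2.804360
u(2.04) ≈ -2.8044

-2.8044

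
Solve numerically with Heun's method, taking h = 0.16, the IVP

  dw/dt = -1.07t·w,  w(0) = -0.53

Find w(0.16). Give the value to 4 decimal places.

-0.5227

Heun: k1 = f(t_n, w_n); k2 = f(t_n + h, w_n + h·k1); w_{n+1} = w_n + (h/2)·(k1 + k2).
t=0.000000, w=-0.530000:
  k1 = f(0.000000, -0.530000) = 0.000000
  k2 = f(0.160000, -0.530000) = 0.090736
  w ← -0.530000 + (0.16/2)·(0.000000 + 0.090736) = -0.522741
w(0.16) ≈ -0.5227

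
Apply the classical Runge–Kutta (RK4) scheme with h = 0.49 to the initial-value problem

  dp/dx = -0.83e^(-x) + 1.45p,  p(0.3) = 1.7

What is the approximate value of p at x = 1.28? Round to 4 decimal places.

RK4: k1 = f(x_n, p_n); k2 = f(x_n + h/2, p_n + (h/2)·k1); k3 = f(x_n + h/2, p_n + (h/2)·k2); k4 = f(x_n + h, p_n + h·k3); p_{n+1} = p_n + (h/6)·(k1 + 2k2 + 2k3 + k4).
x=0.300000, p=1.700000:
  k1 = f(0.300000, 1.700000) = 1.850121
  k2 = f(0.545000, 2.153280) = 2.640987
  k3 = f(0.545000, 2.347042) = 2.921942
  k4 = f(0.790000, 3.131752) = 4.164349
  p ← 1.700000 + (0.49/6)·(k1 + 2k2 + 2k3 + k4) = 3.099793
x=0.790000, p=3.099793:
  k1 = f(0.790000, 3.099793) = 4.118009
  k2 = f(1.035000, 4.108706) = 5.662785
  k3 = f(1.035000, 4.487176) = 6.211567
  k4 = f(1.280000, 6.143461) = 8.677248
  p ← 3.099793 + (0.49/6)·(k1 + 2k2 + 2k3 + k4) = 6.084217
p(1.28) ≈ 6.0842

6.0842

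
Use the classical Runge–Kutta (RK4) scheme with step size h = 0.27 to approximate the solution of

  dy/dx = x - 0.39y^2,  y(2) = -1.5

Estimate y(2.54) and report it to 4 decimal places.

-0.5355

RK4: k1 = f(x_n, y_n); k2 = f(x_n + h/2, y_n + (h/2)·k1); k3 = f(x_n + h/2, y_n + (h/2)·k2); k4 = f(x_n + h, y_n + h·k3); y_{n+1} = y_n + (h/6)·(k1 + 2k2 + 2k3 + k4).
x=2.000000, y=-1.500000:
  k1 = f(2.000000, -1.500000) = 1.122500
  k2 = f(2.135000, -1.348462) = 1.425843
  k3 = f(2.135000, -1.307511) = 1.468262
  k4 = f(2.270000, -1.103569) = 1.795033
  y ← -1.500000 + (0.27/6)·(k1 + 2k2 + 2k3 + k4) = -1.108242
x=2.270000, y=-1.108242:
  k1 = f(2.270000, -1.108242) = 1.791002
  k2 = f(2.405000, -0.866456) = 2.112209
  k3 = f(2.405000, -0.823093) = 2.140782
  k4 = f(2.540000, -0.530231) = 2.430354
  y ← -1.108242 + (0.27/6)·(k1 + 2k2 + 2k3 + k4) = -0.535511
y(2.54) ≈ -0.5355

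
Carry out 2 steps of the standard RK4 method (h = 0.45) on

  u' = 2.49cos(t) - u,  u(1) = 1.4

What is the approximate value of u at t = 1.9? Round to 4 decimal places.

RK4: k1 = f(t_n, u_n); k2 = f(t_n + h/2, u_n + (h/2)·k1); k3 = f(t_n + h/2, u_n + (h/2)·k2); k4 = f(t_n + h, u_n + h·k3); u_{n+1} = u_n + (h/6)·(k1 + 2k2 + 2k3 + k4).
t=1.000000, u=1.400000:
  k1 = f(1.000000, 1.400000) = -0.054647
  k2 = f(1.225000, 1.387704) = -0.543729
  k3 = f(1.225000, 1.277661) = -0.433686
  k4 = f(1.450000, 1.204842) = -0.904790
  u ← 1.400000 + (0.45/6)·(k1 + 2k2 + 2k3 + k4) = 1.181430
t=1.450000, u=1.181430:
  k1 = f(1.450000, 1.181430) = -0.881378
  k2 = f(1.675000, 0.983120) = -1.242118
  k3 = f(1.675000, 0.901954) = -1.160951
  k4 = f(1.900000, 0.659002) = -1.463993
  u ← 1.181430 + (0.45/6)·(k1 + 2k2 + 2k3 + k4) = 0.645067
u(1.9) ≈ 0.6451

0.6451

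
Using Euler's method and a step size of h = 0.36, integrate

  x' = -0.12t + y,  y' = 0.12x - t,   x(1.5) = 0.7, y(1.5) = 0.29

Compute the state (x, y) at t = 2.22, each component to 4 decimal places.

0.5801, -0.8574

Euler on (x,y): x_{n+1} = x_n + h·x', y_{n+1} = y_n + h·y'.
1.500000: (0.700000, 0.290000); f=(0.110000, -1.416000) → (0.739600, -0.219760)
1.860000: (0.739600, -0.219760); f=(-0.442960, -1.771248) → (0.580134, -0.857409)
(x(2.22), y(2.22)) ≈ (0.5801, -0.8574)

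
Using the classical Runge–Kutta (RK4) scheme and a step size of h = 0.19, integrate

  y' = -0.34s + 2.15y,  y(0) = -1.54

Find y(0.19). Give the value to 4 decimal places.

-2.3239

RK4: k1 = f(s_n, y_n); k2 = f(s_n + h/2, y_n + (h/2)·k1); k3 = f(s_n + h/2, y_n + (h/2)·k2); k4 = f(s_n + h, y_n + h·k3); y_{n+1} = y_n + (h/6)·(k1 + 2k2 + 2k3 + k4).
s=0.000000, y=-1.540000:
  k1 = f(0.000000, -1.540000) = -3.311000
  k2 = f(0.095000, -1.854545) = -4.019572
  k3 = f(0.095000, -1.921859) = -4.164298
  k4 = f(0.190000, -2.331217) = -5.076716
  y ← -1.540000 + (0.19/6)·(k1 + 2k2 + 2k3 + k4) = -2.323923
y(0.19) ≈ -2.3239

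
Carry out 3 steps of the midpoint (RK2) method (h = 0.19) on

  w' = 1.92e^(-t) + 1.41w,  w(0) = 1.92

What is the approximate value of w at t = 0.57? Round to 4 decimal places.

Midpoint: k1 = f(t_n, w_n); k2 = f(t_n + h/2, w_n + (h/2)·k1); w_{n+1} = w_n + h·k2.
t=0.000000, w=1.920000:
  k1 = f(0.000000, 1.920000) = 4.627200
  k2 = f(0.095000, 2.359584) = 5.073009
  w ← 1.920000 + 0.19·5.073009 = 2.883872
t=0.190000, w=2.883872:
  k1 = f(0.190000, 2.883872) = 5.654021
  k2 = f(0.285000, 3.421004) = 6.267483
  w ← 2.883872 + 0.19·6.267483 = 4.074694
t=0.380000, w=4.074694:
  k1 = f(0.380000, 4.074694) = 7.058332
  k2 = f(0.475000, 4.745235) = 7.884801
  w ← 4.074694 + 0.19·7.884801 = 5.572806
w(0.57) ≈ 5.5728

5.5728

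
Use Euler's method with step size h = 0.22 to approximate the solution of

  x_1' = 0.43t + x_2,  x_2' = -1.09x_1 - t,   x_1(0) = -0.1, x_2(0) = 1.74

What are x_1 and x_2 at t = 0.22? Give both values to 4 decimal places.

0.2828, 1.7640

Euler on (x_1,x_2): x_1_{n+1} = x_1_n + h·x_1', x_2_{n+1} = x_2_n + h·x_2'.
0.000000: (-0.100000, 1.740000); f=(1.740000, 0.109000) → (0.282800, 1.763980)
(x_1(0.22), x_2(0.22)) ≈ (0.2828, 1.7640)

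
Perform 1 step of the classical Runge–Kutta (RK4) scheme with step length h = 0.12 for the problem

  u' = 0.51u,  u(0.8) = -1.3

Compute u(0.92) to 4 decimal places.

-1.3820

RK4: k1 = f(t_n, u_n); k2 = f(t_n + h/2, u_n + (h/2)·k1); k3 = f(t_n + h/2, u_n + (h/2)·k2); k4 = f(t_n + h, u_n + h·k3); u_{n+1} = u_n + (h/6)·(k1 + 2k2 + 2k3 + k4).
t=0.800000, u=-1.300000:
  k1 = f(0.800000, -1.300000) = -0.663000
  k2 = f(0.860000, -1.339780) = -0.683288
  k3 = f(0.860000, -1.340997) = -0.683909
  k4 = f(0.920000, -1.382069) = -0.704855
  u ← -1.300000 + (0.12/6)·(k1 + 2k2 + 2k3 + k4) = -1.382045
u(0.92) ≈ -1.3820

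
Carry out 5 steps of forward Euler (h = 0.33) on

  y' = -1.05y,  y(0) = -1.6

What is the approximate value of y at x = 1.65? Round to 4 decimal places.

Euler: y_{n+1} = y_n + h·f(x_n, y_n).
x=0.000000, y=-1.600000: f=1.680000 → y ← -1.600000 + 0.33·1.680000 = -1.045600
x=0.330000, y=-1.045600: f=1.097880 → y ← -1.045600 + 0.33·1.097880 = -0.683300
x=0.660000, y=-0.683300: f=0.717465 → y ← -0.683300 + 0.33·0.717465 = -0.446536
x=0.990000, y=-0.446536: f=0.468863 → y ← -0.446536 + 0.33·0.468863 = -0.291811
x=1.320000, y=-0.291811: f=0.306402 → y ← -0.291811 + 0.33·0.306402 = -0.190699
y(1.65) ≈ -0.1907

-0.1907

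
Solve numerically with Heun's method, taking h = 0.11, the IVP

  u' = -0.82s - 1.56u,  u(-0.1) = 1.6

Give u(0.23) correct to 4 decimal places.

0.9415

Heun: k1 = f(s_n, u_n); k2 = f(s_n + h, u_n + h·k1); u_{n+1} = u_n + (h/2)·(k1 + k2).
s=-0.100000, u=1.600000:
  k1 = f(-0.100000, 1.600000) = -2.414000
  k2 = f(0.010000, 1.334460) = -2.089958
  u ← 1.600000 + (0.11/2)·(-2.414000 + (-2.089958)) = 1.352282
s=0.010000, u=1.352282:
  k1 = f(0.010000, 1.352282) = -2.117760
  k2 = f(0.120000, 1.119329) = -1.844553
  u ← 1.352282 + (0.11/2)·(-2.117760 + (-1.844553)) = 1.134355
s=0.120000, u=1.134355:
  k1 = f(0.120000, 1.134355) = -1.867994
  k2 = f(0.230000, 0.928876) = -1.637646
  u ← 1.134355 + (0.11/2)·(-1.867994 + (-1.637646)) = 0.941545
u(0.23) ≈ 0.9415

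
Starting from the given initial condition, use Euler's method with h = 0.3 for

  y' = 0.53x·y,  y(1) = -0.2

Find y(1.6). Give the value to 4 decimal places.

-0.2797

Euler: y_{n+1} = y_n + h·f(x_n, y_n).
x=1.000000, y=-0.200000: f=-0.106000 → y ← -0.200000 + 0.3·(-0.106000) = -0.231800
x=1.300000, y=-0.231800: f=-0.159710 → y ← -0.231800 + 0.3·(-0.159710) = -0.279713
y(1.6) ≈ -0.2797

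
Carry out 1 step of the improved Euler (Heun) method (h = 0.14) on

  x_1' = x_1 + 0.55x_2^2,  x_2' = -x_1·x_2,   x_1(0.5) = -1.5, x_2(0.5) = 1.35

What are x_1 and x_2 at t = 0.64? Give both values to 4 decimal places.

Heun on (x_1,x_2): k1 = f(t_n, state_n); k2 = f(t_n + h, state_n + h·k1); state_{n+1} = state_n + (h/2)·(k1 + k2).
0.500000: (-1.500000, 1.350000)
  k1 = (-0.497625, 2.025000)
  predictor → (-1.569667, 1.633500)
  k2 = (-0.102090, 2.564052)
  → (-1.541980, 1.671234)
(x_1(0.64), x_2(0.64)) ≈ (-1.5420, 1.6712)

-1.5420, 1.6712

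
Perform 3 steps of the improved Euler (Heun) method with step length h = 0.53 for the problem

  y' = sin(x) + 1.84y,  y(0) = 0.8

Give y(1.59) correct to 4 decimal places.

Heun: k1 = f(x_n, y_n); k2 = f(x_n + h, y_n + h·k1); y_{n+1} = y_n + (h/2)·(k1 + k2).
x=0.000000, y=0.800000:
  k1 = f(0.000000, 0.800000) = 1.472000
  k2 = f(0.530000, 1.580160) = 3.413028
  y ← 0.800000 + (0.53/2)·(1.472000 + 3.413028) = 2.094532
x=0.530000, y=2.094532:
  k1 = f(0.530000, 2.094532) = 4.359473
  k2 = f(1.060000, 4.405053) = 8.977653
  y ← 2.094532 + (0.53/2)·(4.359473 + 8.977653) = 5.628871
x=1.060000, y=5.628871:
  k1 = f(1.060000, 5.628871) = 11.229478
  k2 = f(1.590000, 11.580494) = 22.307924
  y ← 5.628871 + (0.53/2)·(11.229478 + 22.307924) = 14.516282
y(1.59) ≈ 14.5163

14.5163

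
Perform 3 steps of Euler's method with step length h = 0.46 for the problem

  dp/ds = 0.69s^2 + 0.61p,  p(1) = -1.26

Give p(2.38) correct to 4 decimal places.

-0.0891

Euler: p_{n+1} = p_n + h·f(s_n, p_n).
s=1.000000, p=-1.260000: f=-0.078600 → p ← -1.260000 + 0.46·(-0.078600) = -1.296156
s=1.460000, p=-1.296156: f=0.680149 → p ← -1.296156 + 0.46·0.680149 = -0.983288
s=1.920000, p=-0.983288: f=1.943811 → p ← -0.983288 + 0.46·1.943811 = -0.089135
p(2.38) ≈ -0.0891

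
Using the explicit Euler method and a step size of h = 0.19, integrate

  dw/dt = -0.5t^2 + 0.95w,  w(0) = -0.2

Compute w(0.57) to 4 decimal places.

Euler: w_{n+1} = w_n + h·f(t_n, w_n).
t=0.000000, w=-0.200000: f=-0.190000 → w ← -0.200000 + 0.19·(-0.190000) = -0.236100
t=0.190000, w=-0.236100: f=-0.242345 → w ← -0.236100 + 0.19·(-0.242345) = -0.282146
t=0.380000, w=-0.282146: f=-0.340238 → w ← -0.282146 + 0.19·(-0.340238) = -0.346791
w(0.57) ≈ -0.3468

-0.3468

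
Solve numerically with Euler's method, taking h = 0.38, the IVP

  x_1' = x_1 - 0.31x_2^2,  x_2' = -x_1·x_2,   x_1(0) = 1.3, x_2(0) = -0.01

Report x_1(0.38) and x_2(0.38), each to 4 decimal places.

Euler on (x_1,x_2): x_1_{n+1} = x_1_n + h·x_1', x_2_{n+1} = x_2_n + h·x_2'.
0.000000: (1.300000, -0.010000); f=(1.299969, 0.013000) → (1.793988, -0.005060)
(x_1(0.38), x_2(0.38)) ≈ (1.7940, -0.0051)

1.7940, -0.0051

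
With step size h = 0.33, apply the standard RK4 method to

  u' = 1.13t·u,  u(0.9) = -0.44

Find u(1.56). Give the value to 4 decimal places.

-1.1008

RK4: k1 = f(t_n, u_n); k2 = f(t_n + h/2, u_n + (h/2)·k1); k3 = f(t_n + h/2, u_n + (h/2)·k2); k4 = f(t_n + h, u_n + h·k3); u_{n+1} = u_n + (h/6)·(k1 + 2k2 + 2k3 + k4).
t=0.900000, u=-0.440000:
  k1 = f(0.900000, -0.440000) = -0.447480
  k2 = f(1.065000, -0.513834) = -0.618374
  k3 = f(1.065000, -0.542032) = -0.652308
  k4 = f(1.230000, -0.655262) = -0.910748
  u ← -0.440000 + (0.33/6)·(k1 + 2k2 + 2k3 + k4) = -0.654478
t=1.230000, u=-0.654478:
  k1 = f(1.230000, -0.654478) = -0.909658
  k2 = f(1.395000, -0.804571) = -1.268286
  k3 = f(1.395000, -0.863745) = -1.361564
  k4 = f(1.560000, -1.103794) = -1.945767
  u ← -0.654478 + (0.33/6)·(k1 + 2k2 + 2k3 + k4) = -1.100809
u(1.56) ≈ -1.1008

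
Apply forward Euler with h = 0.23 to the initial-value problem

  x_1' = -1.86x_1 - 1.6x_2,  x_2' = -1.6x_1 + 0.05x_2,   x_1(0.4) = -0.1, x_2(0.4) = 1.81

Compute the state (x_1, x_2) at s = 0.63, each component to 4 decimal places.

-0.7233, 1.8676

Euler on (x_1,x_2): x_1_{n+1} = x_1_n + h·x_1', x_2_{n+1} = x_2_n + h·x_2'.
0.400000: (-0.100000, 1.810000); f=(-2.710000, 0.250500) → (-0.723300, 1.867615)
(x_1(0.63), x_2(0.63)) ≈ (-0.7233, 1.8676)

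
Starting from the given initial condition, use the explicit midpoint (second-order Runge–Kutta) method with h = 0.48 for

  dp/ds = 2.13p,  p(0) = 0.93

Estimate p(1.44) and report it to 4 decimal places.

15.3311

Midpoint: k1 = f(s_n, p_n); k2 = f(s_n + h/2, p_n + (h/2)·k1); p_{n+1} = p_n + h·k2.
s=0.000000, p=0.930000:
  k1 = f(0.000000, 0.930000) = 1.980900
  k2 = f(0.240000, 1.405416) = 2.993536
  p ← 0.930000 + 0.48·2.993536 = 2.366897
s=0.480000, p=2.366897:
  k1 = f(0.480000, 2.366897) = 5.041491
  k2 = f(0.720000, 3.576855) = 7.618702
  p ← 2.366897 + 0.48·7.618702 = 6.023874
s=0.960000, p=6.023874:
  k1 = f(0.960000, 6.023874) = 12.830852
  k2 = f(1.200000, 9.103279) = 19.389983
  p ← 6.023874 + 0.48·19.389983 = 15.331066
p(1.44) ≈ 15.3311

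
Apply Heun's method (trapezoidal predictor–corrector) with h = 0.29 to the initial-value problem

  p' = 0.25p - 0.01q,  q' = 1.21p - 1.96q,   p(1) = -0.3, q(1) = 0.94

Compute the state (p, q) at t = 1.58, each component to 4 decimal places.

Heun on (p,q): k1 = f(t_n, state_n); k2 = f(t_n + h, state_n + h·k1); state_{n+1} = state_n + (h/2)·(k1 + k2).
1.000000: (-0.300000, 0.940000)
  k1 = (-0.084400, -2.205400)
  predictor → (-0.324476, 0.300434)
  k2 = (-0.084123, -0.981467)
  → (-0.324436, 0.477904)
1.290000: (-0.324436, 0.477904)
  k1 = (-0.085888, -1.329260)
  predictor → (-0.349343, 0.092419)
  k2 = (-0.088260, -0.603847)
  → (-0.349687, 0.197604)
(p(1.58), q(1.58)) ≈ (-0.3497, 0.1976)

-0.3497, 0.1976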